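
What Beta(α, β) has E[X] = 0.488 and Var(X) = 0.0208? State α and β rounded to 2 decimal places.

α = 5.37, β = 5.64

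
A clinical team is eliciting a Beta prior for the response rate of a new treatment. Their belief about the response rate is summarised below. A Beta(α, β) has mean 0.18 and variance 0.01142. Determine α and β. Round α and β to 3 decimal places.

Write ν = α+β; then α = μν and Var = μ(1−μ)/(ν+1).
ν = μ(1−μ)/Var − 1 = 0.1476/0.01142 − 1 = 11.9247.
α = 0.18·11.9247 = 2.146, β = 0.82·11.9247 = 9.778.

α = 2.146, β = 9.778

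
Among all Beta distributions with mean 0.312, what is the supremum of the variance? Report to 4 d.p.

0.2147

Var = μ(1−μ)/(α+β+1), which approaches μ(1−μ) as α+β → 0.
So the supremum is μ(1−μ) = 0.312×0.688 = 0.2147.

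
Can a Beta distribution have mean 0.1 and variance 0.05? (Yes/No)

Yes

For any Beta, Var(X) < E[X]·(1−E[X]).
Here μ(1−μ) = 0.1×0.9 = 0.09, and 0.05 < 0.09.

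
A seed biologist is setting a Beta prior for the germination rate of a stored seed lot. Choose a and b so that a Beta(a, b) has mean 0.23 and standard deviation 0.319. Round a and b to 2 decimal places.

a = 0.17, b = 0.57

Variance = 0.319² = 0.101761. The moment-matching identity a+b = μ(1−μ)/Var − 1 gives
a+b = 0.1771/0.101761 − 1 = 0.7404, so a = μ·0.7404 = 0.17 and b = (1−μ)·0.7404 = 0.57.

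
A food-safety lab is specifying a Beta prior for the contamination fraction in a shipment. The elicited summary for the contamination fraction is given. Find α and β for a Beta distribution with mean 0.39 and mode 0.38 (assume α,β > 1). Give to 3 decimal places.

α = 9.360, β = 14.640

With s = α+β: μ = α/s and mode = (α−1)/(s−2). Eliminating α = μs,
μs − 1 = m(s−2) ⇒ s(μ−m) = 1−2m ⇒ s = 0.24/0.01 = 24.0000.
So α = μs = 9.360, β = (1−μ)s = 14.640.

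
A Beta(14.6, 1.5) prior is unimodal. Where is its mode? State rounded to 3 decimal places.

0.965

With α,β > 1, mode = (α−1)/(α+β−2) = 13.6/14.1 = 0.965.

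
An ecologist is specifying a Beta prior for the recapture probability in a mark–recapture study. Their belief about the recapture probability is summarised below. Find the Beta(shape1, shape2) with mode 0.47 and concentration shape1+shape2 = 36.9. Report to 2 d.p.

Mode = (shape1−1)/(κ−2) with κ = shape1+shape2, so shape1−1 = 0.47·34.9 = 16.40.
shape1 = 17.40; shape2 = κ − shape1 = 19.50.

shape1 = 17.40, shape2 = 19.50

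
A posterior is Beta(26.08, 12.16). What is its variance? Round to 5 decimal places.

α+β = 38.24 and αβ = 317.1328, so Var = αβ/[(α+β)²(α+β+1)] = 317.1328/57380.557824 = 0.00553.

0.00553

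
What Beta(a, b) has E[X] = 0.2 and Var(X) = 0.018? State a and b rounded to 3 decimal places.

a = 1.578, b = 6.311

Write ν = a+b; then a = μν and Var = μ(1−μ)/(ν+1).
ν = μ(1−μ)/Var − 1 = 0.16/0.018 − 1 = 7.8889.
a = 0.2·7.8889 = 1.578, b = 0.8·7.8889 = 6.311.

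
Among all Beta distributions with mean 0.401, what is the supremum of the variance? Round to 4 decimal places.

Var = μ(1−μ)/(α+β+1), which approaches μ(1−μ) as α+β → 0.
So the supremum is μ(1−μ) = 0.401×0.599 = 0.2402.

0.2402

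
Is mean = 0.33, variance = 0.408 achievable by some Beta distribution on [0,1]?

No

For any Beta, Var(X) < E[X]·(1−E[X]).
Here μ(1−μ) = 0.33×0.67 = 0.2211, and 0.408 ≥ 0.2211.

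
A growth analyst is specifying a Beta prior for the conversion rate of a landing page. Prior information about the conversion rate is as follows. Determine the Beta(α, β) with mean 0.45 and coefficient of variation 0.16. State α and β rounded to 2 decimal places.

α = 21.03, β = 25.71

σ = CV·μ = 0.16×0.45 = 0.07200, so σ² = 0.005184.
s+1 = μ(1−μ)/σ² = 0.2475/0.005184 = 47.7431, so s = α+β = 46.7431.
α = μs = 21.03, β = (1−μ)s = 25.71.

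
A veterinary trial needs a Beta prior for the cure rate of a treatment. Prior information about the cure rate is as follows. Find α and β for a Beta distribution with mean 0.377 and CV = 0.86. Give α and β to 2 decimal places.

α = 0.47, β = 0.77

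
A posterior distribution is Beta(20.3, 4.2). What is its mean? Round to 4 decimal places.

E[X] = α/(α+β) = 20.3/24.5 = 0.8286.

0.8286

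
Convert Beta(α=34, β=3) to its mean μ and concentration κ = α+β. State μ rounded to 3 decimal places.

κ = α+β = 34+3 = 37; μ = α/κ = 34/37 = 0.919.

μ = 0.919, κ = 37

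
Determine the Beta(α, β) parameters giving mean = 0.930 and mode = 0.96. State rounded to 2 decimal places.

α = 28.52, β = 2.15

With s = α+β: μ = α/s and mode = (α−1)/(s−2). Eliminating α = μs,
μs − 1 = m(s−2) ⇒ s(μ−m) = 1−2m ⇒ s = -0.92/-0.030 = 30.6667.
So α = μs = 28.52, β = (1−μ)s = 2.15.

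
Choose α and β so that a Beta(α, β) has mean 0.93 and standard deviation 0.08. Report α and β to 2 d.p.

α = 8.53, β = 0.64

First σ² = 0.0064. Setting α = μn, β = (1−μ)n with n = α+β,
μ(1−μ)/(n+1) = 0.0064 ⇒ n+1 = 0.0651/0.0064 = 10.1719 ⇒ n = 9.1719.
Hence α = 0.93×9.1719 = 8.53, β = 0.07×9.1719 = 0.64.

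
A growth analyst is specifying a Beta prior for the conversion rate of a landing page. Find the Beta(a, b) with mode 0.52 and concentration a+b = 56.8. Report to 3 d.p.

a = 29.496, b = 27.304

Mode = (a−1)/(κ−2) with κ = a+b, so a−1 = 0.52·54.8 = 28.496.
a = 29.496; b = κ − a = 27.304.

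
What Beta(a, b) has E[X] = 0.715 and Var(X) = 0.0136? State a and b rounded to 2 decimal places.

Write ν = a+b; then a = μν and Var = μ(1−μ)/(ν+1).
ν = μ(1−μ)/Var − 1 = 0.203775/0.0136 − 1 = 13.9835.
a = 0.715·13.9835 = 10.00, b = 0.285·13.9835 = 3.99.

a = 10.00, b = 3.99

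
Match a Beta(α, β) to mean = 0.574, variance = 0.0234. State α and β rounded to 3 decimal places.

Let s = α+β. The Beta variance is μ(1−μ)/(s+1).
So s+1 = μ(1−μ)/σ² = (0.574×0.426)/0.0234 = 0.244524/0.0234 = 10.4497, giving s = 9.4497.
Then α = μs = 0.574×9.4497 = 5.424 and β = (1−μ)s = 0.426×9.4497 = 4.026.

α = 5.424, β = 4.026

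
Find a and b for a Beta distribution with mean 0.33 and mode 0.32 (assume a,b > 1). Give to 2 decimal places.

a = 11.88, b = 24.12

Let s = a+b. Mean gives a = μs = 0.33s; mode gives (a−1)/(s−2) = 0.32.
Substituting: 0.33s − 1 = 0.32(s−2) = 0.32s − 0.64, so 0.01s = 0.36 and s = 36.0000.
Then a = 0.33×36.0000 = 11.88 and b = s−a = 24.12.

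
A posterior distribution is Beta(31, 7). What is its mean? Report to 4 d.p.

0.8158

E[X] = α/(α+β) = 31/38 = 0.8158.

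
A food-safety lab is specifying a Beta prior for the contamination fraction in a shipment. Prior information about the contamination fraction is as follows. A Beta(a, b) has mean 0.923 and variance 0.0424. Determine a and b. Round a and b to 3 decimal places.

a = 0.624, b = 0.052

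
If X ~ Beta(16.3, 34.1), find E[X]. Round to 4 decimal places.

0.3234

E[X] = α/(α+β) = 16.3/50.4 = 0.3234.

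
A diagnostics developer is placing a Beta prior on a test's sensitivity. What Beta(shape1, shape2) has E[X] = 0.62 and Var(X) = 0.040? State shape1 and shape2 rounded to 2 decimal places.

shape1 = 3.03, shape2 = 1.86

Let s = shape1+shape2. The Beta variance is μ(1−μ)/(s+1).
So s+1 = μ(1−μ)/σ² = (0.62×0.38)/0.040 = 0.2356/0.040 = 5.8900, giving s = 4.8900.
Then shape1 = μs = 0.62×4.8900 = 3.03 and shape2 = (1−μ)s = 0.38×4.8900 = 1.86.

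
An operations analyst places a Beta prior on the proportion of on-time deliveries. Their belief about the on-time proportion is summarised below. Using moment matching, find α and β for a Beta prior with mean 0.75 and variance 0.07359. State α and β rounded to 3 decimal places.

Let s = α+β. The Beta variance is μ(1−μ)/(s+1).
So s+1 = μ(1−μ)/σ² = (0.75×0.25)/0.07359 = 0.1875/0.07359 = 2.5479, giving s = 1.5479.
Then α = μs = 0.75×1.5479 = 1.161 and β = (1−μ)s = 0.25×1.5479 = 0.387.

α = 1.161, β = 0.387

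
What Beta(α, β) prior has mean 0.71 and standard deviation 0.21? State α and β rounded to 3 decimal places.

σ² = 0.21² = 0.0441.
With s = α+β, Var = μ(1−μ)/(s+1), so s+1 = (0.71×0.29)/0.0441 = 4.6689 and s = 3.6689.
α = μs = 2.605, β = (1−μ)s = 1.064.

α = 2.605, β = 1.064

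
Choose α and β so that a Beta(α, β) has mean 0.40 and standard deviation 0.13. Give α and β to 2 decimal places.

α = 5.28, β = 7.92

Variance = 0.13² = 0.0169. The moment-matching identity α+β = μ(1−μ)/Var − 1 gives
α+β = 0.2400/0.0169 − 1 = 13.2012, so α = μ·13.2012 = 5.28 and β = (1−μ)·13.2012 = 7.92.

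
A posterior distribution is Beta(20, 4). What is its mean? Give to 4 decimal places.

0.8333

E[X] = α/(α+β) = 20/24 = 0.8333.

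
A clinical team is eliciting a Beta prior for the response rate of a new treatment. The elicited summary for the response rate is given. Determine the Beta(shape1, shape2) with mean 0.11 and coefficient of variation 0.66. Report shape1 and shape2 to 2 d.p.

Var = (CV·μ)² = (0.66×0.11)² = 0.005271.
shape1+shape2 = μ(1−μ)/Var − 1 = 0.0979/0.005271 − 1 = 17.5742.
Thus shape1 = 0.11·17.5742 = 1.93 and shape2 = 0.89·17.5742 = 15.64.

shape1 = 1.93, shape2 = 15.64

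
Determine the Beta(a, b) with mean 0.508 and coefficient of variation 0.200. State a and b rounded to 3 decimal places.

a = 11.792, b = 11.421

Var = (CV·μ)² = (0.200×0.508)² = 0.010323.
a+b = μ(1−μ)/Var − 1 = 0.249936/0.010323 − 1 = 23.2126.
Thus a = 0.508·23.2126 = 11.792 and b = 0.492·23.2126 = 11.421.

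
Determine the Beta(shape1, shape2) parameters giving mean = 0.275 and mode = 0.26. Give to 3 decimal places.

Let s = shape1+shape2. Mean gives shape1 = μs = 0.275s; mode gives (shape1−1)/(s−2) = 0.26.
Substituting: 0.275s − 1 = 0.26(s−2) = 0.26s − 0.52, so 0.015s = 0.48 and s = 32.0000.
Then shape1 = 0.275×32.0000 = 8.800 and shape2 = s−shape1 = 23.200.

shape1 = 8.800, shape2 = 23.200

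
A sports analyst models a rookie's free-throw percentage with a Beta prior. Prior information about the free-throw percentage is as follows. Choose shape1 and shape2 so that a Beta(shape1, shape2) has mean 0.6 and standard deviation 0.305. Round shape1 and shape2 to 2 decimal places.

shape1 = 0.95, shape2 = 0.63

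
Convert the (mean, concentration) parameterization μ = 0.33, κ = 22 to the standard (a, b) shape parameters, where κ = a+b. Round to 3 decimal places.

a = μκ = 0.33×22 = 7.260 and b = (1−μ)κ = 0.67×22 = 14.740.

a = 7.260, b = 14.740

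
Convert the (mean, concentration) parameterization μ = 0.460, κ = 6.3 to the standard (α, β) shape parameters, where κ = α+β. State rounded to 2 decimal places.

α = 2.90, β = 3.40

α = μκ = 0.460×6.3 = 2.90 and β = (1−μ)κ = 0.540×6.3 = 3.40.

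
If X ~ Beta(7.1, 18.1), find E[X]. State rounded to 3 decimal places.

E[X] = α/(α+β) = 7.1/25.2 = 0.282.

0.282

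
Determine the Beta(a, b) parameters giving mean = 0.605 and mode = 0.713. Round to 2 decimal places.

a = 2.39, b = 1.56

With s = a+b: μ = a/s and mode = (a−1)/(s−2). Eliminating a = μs,
μs − 1 = m(s−2) ⇒ s(μ−m) = 1−2m ⇒ s = -0.426/-0.108 = 3.9444.
So a = μs = 2.39, b = (1−μ)s = 1.56.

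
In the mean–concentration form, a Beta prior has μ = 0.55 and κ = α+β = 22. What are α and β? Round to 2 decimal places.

α = 12.10, β = 9.90

α = μκ = 0.55×22 = 12.10 and β = (1−μ)κ = 0.45×22 = 9.90.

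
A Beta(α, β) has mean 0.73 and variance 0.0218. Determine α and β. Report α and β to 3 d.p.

Let s = α+β. The Beta variance is μ(1−μ)/(s+1).
So s+1 = μ(1−μ)/σ² = (0.73×0.27)/0.0218 = 0.1971/0.0218 = 9.0413, giving s = 8.0413.
Then α = μs = 0.73×8.0413 = 5.870 and β = (1−μ)s = 0.27×8.0413 = 2.171.

α = 5.870, β = 2.171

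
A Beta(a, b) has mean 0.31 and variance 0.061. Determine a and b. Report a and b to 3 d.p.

a = 0.777, b = 1.730

Write ν = a+b; then a = μν and Var = μ(1−μ)/(ν+1).
ν = μ(1−μ)/Var − 1 = 0.2139/0.061 − 1 = 2.5066.
a = 0.31·2.5066 = 0.777, b = 0.69·2.5066 = 1.730.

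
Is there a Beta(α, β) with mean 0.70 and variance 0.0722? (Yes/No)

Yes

The Beta variance bound is σ² < μ(1−μ).
Here μ(1−μ) = 0.70×0.30 = 0.2100, and 0.0722 < 0.2100.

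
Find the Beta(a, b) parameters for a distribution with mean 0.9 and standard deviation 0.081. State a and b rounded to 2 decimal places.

a = 11.45, b = 1.27

σ² = 0.081² = 0.006561.
With s = a+b, Var = μ(1−μ)/(s+1), so s+1 = (0.9×0.1)/0.006561 = 13.7174 and s = 12.7174.
a = μs = 11.45, b = (1−μ)s = 1.27.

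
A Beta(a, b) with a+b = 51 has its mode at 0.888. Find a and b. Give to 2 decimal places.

a = 44.51, b = 6.49

Mode = (a−1)/(κ−2) with κ = a+b, so a−1 = 0.888·49 = 43.51.
a = 44.51; b = κ − a = 6.49.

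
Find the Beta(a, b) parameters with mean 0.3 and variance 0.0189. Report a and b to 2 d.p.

a = 3.03, b = 7.08

By moment matching, a+b = μ(1−μ)/σ² − 1 = (0.3·0.7)/0.0189 − 1 = 11.1111 − 1 = 10.1111.
Since a/(a+b) = μ, a = 0.3·10.1111 = 3.03 and b = 0.7·10.1111 = 7.08.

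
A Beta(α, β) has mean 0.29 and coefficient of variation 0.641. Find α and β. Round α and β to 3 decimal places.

α = 1.438, β = 3.521

σ = CV·μ = 0.641×0.29 = 0.18589, so σ² = 0.034555.
s+1 = μ(1−μ)/σ² = 0.2059/0.034555 = 5.9586, so s = α+β = 4.9586.
α = μs = 1.438, β = (1−μ)s = 3.521.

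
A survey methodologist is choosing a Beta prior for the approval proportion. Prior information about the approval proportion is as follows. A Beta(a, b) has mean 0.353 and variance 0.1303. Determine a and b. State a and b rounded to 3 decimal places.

Write ν = a+b; then a = μν and Var = μ(1−μ)/(ν+1).
ν = μ(1−μ)/Var − 1 = 0.228391/0.1303 − 1 = 0.7528.
a = 0.353·0.7528 = 0.266, b = 0.647·0.7528 = 0.487.

a = 0.266, b = 0.487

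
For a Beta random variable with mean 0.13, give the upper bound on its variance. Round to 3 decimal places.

Var = μ(1−μ)/(α+β+1), which approaches μ(1−μ) as α+β → 0.
So the supremum is μ(1−μ) = 0.13×0.87 = 0.113.

0.113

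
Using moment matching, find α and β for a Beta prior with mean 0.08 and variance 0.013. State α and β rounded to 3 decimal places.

α = 0.373, β = 4.289

Let s = α+β. The Beta variance is μ(1−μ)/(s+1).
So s+1 = μ(1−μ)/σ² = (0.08×0.92)/0.013 = 0.0736/0.013 = 5.6615, giving s = 4.6615.
Then α = μs = 0.08×4.6615 = 0.373 and β = (1−μ)s = 0.92×4.6615 = 4.289.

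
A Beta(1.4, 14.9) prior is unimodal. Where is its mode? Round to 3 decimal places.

0.028

The density x^(α−1)(1−x)^(β−1) is maximised at (α−1)/(α+β−2) = 0.4/14.3 = 0.028.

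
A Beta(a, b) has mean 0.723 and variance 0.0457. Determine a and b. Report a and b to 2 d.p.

Let s = a+b. The Beta variance is μ(1−μ)/(s+1).
So s+1 = μ(1−μ)/σ² = (0.723×0.277)/0.0457 = 0.200271/0.0457 = 4.3823, giving s = 3.3823.
Then a = μs = 0.723×3.3823 = 2.45 and b = (1−μ)s = 0.277×3.3823 = 0.94.

a = 2.45, b = 0.94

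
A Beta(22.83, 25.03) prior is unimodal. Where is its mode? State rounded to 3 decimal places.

With α,β > 1, mode = (α−1)/(α+β−2) = 21.83/45.86 = 0.476.

0.476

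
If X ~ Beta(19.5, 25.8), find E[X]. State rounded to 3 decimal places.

The Beta mean is α/(α+β) = 19.5/(19.5+25.8) = 0.430.

0.430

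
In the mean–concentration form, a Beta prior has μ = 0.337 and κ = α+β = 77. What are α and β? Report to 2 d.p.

Split κ in proportion μ : (1−μ): α = 0.337·77 = 25.95, β = 77 − 25.95 = 51.05.

α = 25.95, β = 51.05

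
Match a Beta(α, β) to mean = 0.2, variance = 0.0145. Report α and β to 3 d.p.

α = 2.007, β = 8.028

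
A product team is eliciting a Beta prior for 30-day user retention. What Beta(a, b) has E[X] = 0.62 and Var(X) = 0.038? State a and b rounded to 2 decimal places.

Write ν = a+b; then a = μν and Var = μ(1−μ)/(ν+1).
ν = μ(1−μ)/Var − 1 = 0.2356/0.038 − 1 = 5.2000.
a = 0.62·5.2000 = 3.22, b = 0.38·5.2000 = 1.98.

a = 3.22, b = 1.98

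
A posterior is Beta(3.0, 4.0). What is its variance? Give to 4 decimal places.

0.0306

α+β = 7.0 and αβ = 12.00, so Var = αβ/[(α+β)²(α+β+1)] = 12.00/392.000 = 0.0306.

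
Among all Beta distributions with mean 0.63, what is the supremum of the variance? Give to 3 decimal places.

Var = μ(1−μ)/(α+β+1), which approaches μ(1−μ) as α+β → 0.
So the supremum is μ(1−μ) = 0.63×0.37 = 0.233.

0.233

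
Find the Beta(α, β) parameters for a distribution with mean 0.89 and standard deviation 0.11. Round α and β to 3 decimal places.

First σ² = 0.0121. Setting α = μn, β = (1−μ)n with n = α+β,
μ(1−μ)/(n+1) = 0.0121 ⇒ n+1 = 0.0979/0.0121 = 8.0909 ⇒ n = 7.0909.
Hence α = 0.89×7.0909 = 6.311, β = 0.11×7.0909 = 0.780.

α = 6.311, β = 0.780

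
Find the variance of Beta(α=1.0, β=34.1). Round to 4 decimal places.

0.0008

μ = 1.0/35.1 = 0.028490; Var = μ(1−μ)/(α+β+1) = 0.0276783/36.1 = 0.0008.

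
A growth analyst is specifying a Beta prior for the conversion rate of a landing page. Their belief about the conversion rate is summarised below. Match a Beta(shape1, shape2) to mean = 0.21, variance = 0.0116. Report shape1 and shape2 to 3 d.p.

Let s = shape1+shape2. The Beta variance is μ(1−μ)/(s+1).
So s+1 = μ(1−μ)/σ² = (0.21×0.79)/0.0116 = 0.1659/0.0116 = 14.3017, giving s = 13.3017.
Then shape1 = μs = 0.21×13.3017 = 2.793 and shape2 = (1−μ)s = 0.79×13.3017 = 10.508.

shape1 = 2.793, shape2 = 10.508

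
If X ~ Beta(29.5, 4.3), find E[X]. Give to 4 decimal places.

0.8728

The Beta mean is α/(α+β) = 29.5/(29.5+4.3) = 0.8728.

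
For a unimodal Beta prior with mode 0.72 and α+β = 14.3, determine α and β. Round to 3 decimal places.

α = 9.856, β = 4.444

Since the density peak of Beta(α,β) is at (α−1)/(α+β−2),
α = 1 + 0.72(14.3−2) = 9.856 and β = 14.3 − 9.856 = 4.444.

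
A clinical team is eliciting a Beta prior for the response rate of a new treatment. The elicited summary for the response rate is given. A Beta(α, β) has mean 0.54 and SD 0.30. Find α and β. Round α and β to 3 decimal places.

First σ² = 0.0900. Setting α = μn, β = (1−μ)n with n = α+β,
μ(1−μ)/(n+1) = 0.0900 ⇒ n+1 = 0.2484/0.0900 = 2.7600 ⇒ n = 1.7600.
Hence α = 0.54×1.7600 = 0.950, β = 0.46×1.7600 = 0.810.

α = 0.950, β = 0.810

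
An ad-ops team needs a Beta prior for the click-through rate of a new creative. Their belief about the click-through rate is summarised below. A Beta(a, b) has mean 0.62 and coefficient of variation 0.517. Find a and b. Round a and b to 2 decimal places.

σ = CV·μ = 0.517×0.62 = 0.32054, so σ² = 0.102746.
s+1 = μ(1−μ)/σ² = 0.2356/0.102746 = 2.2930, so s = a+b = 1.2930.
a = μs = 0.80, b = (1−μ)s = 0.49.

a = 0.80, b = 0.49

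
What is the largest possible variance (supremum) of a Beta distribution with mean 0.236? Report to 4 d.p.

0.1803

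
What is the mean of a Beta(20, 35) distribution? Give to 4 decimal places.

0.3636

E[X] = α/(α+β) = 20/55 = 0.3636.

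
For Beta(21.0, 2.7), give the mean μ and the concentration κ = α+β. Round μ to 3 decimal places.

κ = α+β = 21.0+2.7 = 23.7; μ = α/κ = 21.0/23.7 = 0.886.

μ = 0.886, κ = 23.7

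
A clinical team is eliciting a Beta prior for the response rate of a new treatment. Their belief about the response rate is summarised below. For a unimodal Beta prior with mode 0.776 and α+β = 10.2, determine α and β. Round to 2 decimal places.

Mode = (α−1)/(κ−2) with κ = α+β, so α−1 = 0.776·8.2 = 6.36.
α = 7.36; β = κ − α = 2.84.

α = 7.36, β = 2.84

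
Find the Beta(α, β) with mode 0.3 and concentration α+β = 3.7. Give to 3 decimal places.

For α,β>1 the mode is (α−1)/(α+β−2), so α = mode·(κ−2)+1 = 0.3×1.7+1 = 1.510.
And β = (1−mode)·(κ−2)+1 = 0.7×1.7+1 = 2.190.

α = 1.510, β = 2.190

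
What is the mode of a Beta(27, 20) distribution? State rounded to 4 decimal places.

With α,β > 1, mode = (α−1)/(α+β−2) = 26/45 = 0.5778.

0.5778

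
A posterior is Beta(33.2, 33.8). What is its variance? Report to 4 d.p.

0.0037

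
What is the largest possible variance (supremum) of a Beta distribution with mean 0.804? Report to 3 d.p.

0.158

Var = μ(1−μ)/(α+β+1), which approaches μ(1−μ) as α+β → 0.
So the supremum is μ(1−μ) = 0.804×0.196 = 0.158.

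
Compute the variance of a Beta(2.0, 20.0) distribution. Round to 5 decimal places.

0.00359

Var = αβ/[(α+β)²(α+β+1)] = (2.0×20.0)/(22.0²×23.0) = 40.00/11132.000 = 0.00359.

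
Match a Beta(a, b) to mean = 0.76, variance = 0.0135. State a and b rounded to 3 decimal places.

Let s = a+b. The Beta variance is μ(1−μ)/(s+1).
So s+1 = μ(1−μ)/σ² = (0.76×0.24)/0.0135 = 0.1824/0.0135 = 13.5111, giving s = 12.5111.
Then a = μs = 0.76×12.5111 = 9.508 and b = (1−μ)s = 0.24×12.5111 = 3.003.

a = 9.508, b = 3.003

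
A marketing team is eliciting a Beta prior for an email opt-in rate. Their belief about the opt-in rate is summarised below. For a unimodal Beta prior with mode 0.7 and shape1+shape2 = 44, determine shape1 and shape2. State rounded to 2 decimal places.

shape1 = 30.40, shape2 = 13.60

Since the density peak of Beta(shape1,shape2) is at (shape1−1)/(shape1+shape2−2),
shape1 = 1 + 0.7(44−2) = 30.40 and shape2 = 44 − 30.40 = 13.60.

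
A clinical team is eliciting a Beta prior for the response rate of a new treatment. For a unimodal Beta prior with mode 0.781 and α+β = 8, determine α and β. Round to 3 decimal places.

α = 5.686, β = 2.314

Mode = (α−1)/(κ−2) with κ = α+β, so α−1 = 0.781·6 = 4.686.
α = 5.686; β = κ − α = 2.314.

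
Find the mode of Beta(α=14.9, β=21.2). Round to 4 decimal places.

0.4076

With α,β > 1, mode = (α−1)/(α+β−2) = 13.9/34.1 = 0.4076.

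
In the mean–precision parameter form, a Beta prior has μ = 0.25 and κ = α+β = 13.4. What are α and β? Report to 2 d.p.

Split κ in proportion μ : (1−μ): α = 0.25·13.4 = 3.35, β = 13.4 − 3.35 = 10.05.

α = 3.35, β = 10.05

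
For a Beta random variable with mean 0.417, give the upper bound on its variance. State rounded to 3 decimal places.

0.243

For fixed mean μ the Beta variance is μ(1−μ)/(α+β+1), increasing as α+β decreases.
Its least upper bound (not attained) is μ(1−μ) = 0.417·0.583 = 0.243.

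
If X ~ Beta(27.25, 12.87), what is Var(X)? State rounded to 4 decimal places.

0.0053

μ = 27.25/40.12 = 0.679212; Var = μ(1−μ)/(α+β+1) = 0.2178829/41.12 = 0.0053.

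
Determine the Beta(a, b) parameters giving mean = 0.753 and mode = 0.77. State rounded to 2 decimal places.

a = 23.92, b = 7.85

Let s = a+b. Mean gives a = μs = 0.753s; mode gives (a−1)/(s−2) = 0.77.
Substituting: 0.753s − 1 = 0.77(s−2) = 0.77s − 1.54, so -0.017s = -0.54 and s = 31.7647.
Then a = 0.753×31.7647 = 23.92 and b = s−a = 7.85.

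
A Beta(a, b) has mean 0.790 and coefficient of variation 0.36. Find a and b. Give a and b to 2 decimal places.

a = 0.83, b = 0.22

Var = (CV·μ)² = (0.36×0.790)² = 0.080883.
a+b = μ(1−μ)/Var − 1 = 0.165900/0.080883 − 1 = 1.0511.
Thus a = 0.790·1.0511 = 0.83 and b = 0.210·1.0511 = 0.22.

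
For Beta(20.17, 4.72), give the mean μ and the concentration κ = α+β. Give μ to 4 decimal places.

κ = α+β = 20.17+4.72 = 24.89; μ = α/κ = 20.17/24.89 = 0.8104.

μ = 0.8104, κ = 24.89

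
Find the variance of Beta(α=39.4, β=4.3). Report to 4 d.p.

0.0020

μ = 39.4/43.7 = 0.901602; Var = μ(1−μ)/(α+β+1) = 0.0887160/44.7 = 0.0020.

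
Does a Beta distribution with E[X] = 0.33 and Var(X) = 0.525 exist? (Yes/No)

A Beta with mean μ has variance μ(1−μ)/(α+β+1) < μ(1−μ).
Here μ(1−μ) = 0.33×0.67 = 0.2211, and 0.525 ≥ 0.2211.

No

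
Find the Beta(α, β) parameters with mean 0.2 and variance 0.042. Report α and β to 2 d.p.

α = 0.56, β = 2.25

By moment matching, α+β = μ(1−μ)/σ² − 1 = (0.2·0.8)/0.042 − 1 = 3.8095 − 1 = 2.8095.
Since α/(α+β) = μ, α = 0.2·2.8095 = 0.56 and β = 0.8·2.8095 = 2.25.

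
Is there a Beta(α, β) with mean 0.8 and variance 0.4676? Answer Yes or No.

A Beta with mean μ has variance μ(1−μ)/(α+β+1) < μ(1−μ).
Here μ(1−μ) = 0.8×0.2 = 0.16, and 0.4676 ≥ 0.16.

No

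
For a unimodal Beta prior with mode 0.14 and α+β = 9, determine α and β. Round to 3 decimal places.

Since the density peak of Beta(α,β) is at (α−1)/(α+β−2),
α = 1 + 0.14(9−2) = 1.980 and β = 9 − 1.980 = 7.020.

α = 1.980, β = 7.020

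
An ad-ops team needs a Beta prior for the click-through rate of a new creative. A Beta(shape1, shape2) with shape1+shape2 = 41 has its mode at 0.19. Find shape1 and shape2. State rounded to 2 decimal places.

Since the density peak of Beta(shape1,shape2) is at (shape1−1)/(shape1+shape2−2),
shape1 = 1 + 0.19(41−2) = 8.41 and shape2 = 41 − 8.41 = 32.59.

shape1 = 8.41, shape2 = 32.59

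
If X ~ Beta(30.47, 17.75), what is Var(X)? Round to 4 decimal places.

0.0047

Var = αβ/[(α+β)²(α+β+1)] = (30.47×17.75)/(48.22²×49.22) = 540.8425/114444.788648 = 0.0047.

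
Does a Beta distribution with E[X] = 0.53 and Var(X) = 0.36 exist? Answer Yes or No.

For any Beta, Var(X) < E[X]·(1−E[X]).
Here μ(1−μ) = 0.53×0.47 = 0.2491, and 0.36 ≥ 0.2491.

No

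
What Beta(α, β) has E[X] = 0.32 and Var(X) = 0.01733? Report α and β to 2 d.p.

Write ν = α+β; then α = μν and Var = μ(1−μ)/(ν+1).
ν = μ(1−μ)/Var − 1 = 0.2176/0.01733 − 1 = 11.5563.
α = 0.32·11.5563 = 3.70, β = 0.68·11.5563 = 7.86.

α = 3.70, β = 7.86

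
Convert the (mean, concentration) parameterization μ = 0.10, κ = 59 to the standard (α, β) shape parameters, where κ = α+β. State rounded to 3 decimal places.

α = 5.900, β = 53.100

α = μκ = 0.10×59 = 5.900 and β = (1−μ)κ = 0.90×59 = 53.100.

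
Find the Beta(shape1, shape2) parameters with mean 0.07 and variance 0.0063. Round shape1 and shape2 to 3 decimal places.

Write ν = shape1+shape2; then shape1 = μν and Var = μ(1−μ)/(ν+1).
ν = μ(1−μ)/Var − 1 = 0.0651/0.0063 − 1 = 9.3333.
shape1 = 0.07·9.3333 = 0.653, shape2 = 0.93·9.3333 = 8.680.

shape1 = 0.653, shape2 = 8.680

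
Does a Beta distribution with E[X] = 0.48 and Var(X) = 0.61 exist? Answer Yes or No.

The Beta variance bound is σ² < μ(1−μ).
Here μ(1−μ) = 0.48×0.52 = 0.2496, and 0.61 ≥ 0.2496.

No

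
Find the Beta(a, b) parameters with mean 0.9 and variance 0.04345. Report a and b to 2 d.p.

Let s = a+b. The Beta variance is μ(1−μ)/(s+1).
So s+1 = μ(1−μ)/σ² = (0.9×0.1)/0.04345 = 0.09/0.04345 = 2.0713, giving s = 1.0713.
Then a = μs = 0.9×1.0713 = 0.96 and b = (1−μ)s = 0.1×1.0713 = 0.11.

a = 0.96, b = 0.11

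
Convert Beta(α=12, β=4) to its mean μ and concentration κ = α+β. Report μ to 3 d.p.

μ = 0.750, κ = 16

κ = α+β = 12+4 = 16; μ = α/κ = 12/16 = 0.750.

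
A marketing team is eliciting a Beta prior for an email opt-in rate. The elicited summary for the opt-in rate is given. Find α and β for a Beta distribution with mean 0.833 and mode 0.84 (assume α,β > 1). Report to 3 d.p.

Let s = α+β. Mean gives α = μs = 0.833s; mode gives (α−1)/(s−2) = 0.84.
Substituting: 0.833s − 1 = 0.84(s−2) = 0.84s − 1.68, so -0.007s = -0.68 and s = 97.1429.
Then α = 0.833×97.1429 = 80.920 and β = s−α = 16.223.

α = 80.920, β = 16.223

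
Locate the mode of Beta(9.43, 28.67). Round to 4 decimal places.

0.2335

With α,β > 1, mode = (α−1)/(α+β−2) = 8.43/36.10 = 0.2335.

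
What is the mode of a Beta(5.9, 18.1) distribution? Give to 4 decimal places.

With α,β > 1, mode = (α−1)/(α+β−2) = 4.9/22.0 = 0.2227.

0.2227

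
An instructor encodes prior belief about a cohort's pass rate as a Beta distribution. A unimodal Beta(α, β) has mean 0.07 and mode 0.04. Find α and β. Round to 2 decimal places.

Let s = α+β. Mean gives α = μs = 0.07s; mode gives (α−1)/(s−2) = 0.04.
Substituting: 0.07s − 1 = 0.04(s−2) = 0.04s − 0.08, so 0.03s = 0.92 and s = 30.6667.
Then α = 0.07×30.6667 = 2.15 and β = s−α = 28.52.

α = 2.15, β = 28.52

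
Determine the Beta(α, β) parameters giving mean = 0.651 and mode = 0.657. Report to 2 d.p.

α = 34.07, β = 18.26

Let s = α+β. Mean gives α = μs = 0.651s; mode gives (α−1)/(s−2) = 0.657.
Substituting: 0.651s − 1 = 0.657(s−2) = 0.657s − 1.314, so -0.006s = -0.314 and s = 52.3333.
Then α = 0.651×52.3333 = 34.07 and β = s−α = 18.26.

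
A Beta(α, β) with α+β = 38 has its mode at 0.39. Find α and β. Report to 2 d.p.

For α,β>1 the mode is (α−1)/(α+β−2), so α = mode·(κ−2)+1 = 0.39×36+1 = 15.04.
And β = (1−mode)·(κ−2)+1 = 0.61×36+1 = 22.96.

α = 15.04, β = 22.96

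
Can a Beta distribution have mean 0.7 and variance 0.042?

For any Beta, Var(X) < E[X]·(1−E[X]).
Here μ(1−μ) = 0.7×0.3 = 0.21, and 0.042 < 0.21.

Yes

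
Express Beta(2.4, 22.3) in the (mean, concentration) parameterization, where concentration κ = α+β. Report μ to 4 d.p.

μ = 0.0972, κ = 24.7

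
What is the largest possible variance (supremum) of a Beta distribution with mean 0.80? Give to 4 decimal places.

For fixed mean μ the Beta variance is μ(1−μ)/(α+β+1), increasing as α+β decreases.
Its least upper bound (not attained) is μ(1−μ) = 0.80·0.20 = 0.1600.

0.1600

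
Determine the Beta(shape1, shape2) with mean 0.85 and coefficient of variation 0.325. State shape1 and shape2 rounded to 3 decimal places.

shape1 = 0.570, shape2 = 0.101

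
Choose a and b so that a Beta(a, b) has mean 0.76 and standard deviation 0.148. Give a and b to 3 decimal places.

a = 5.569, b = 1.759

Variance = 0.148² = 0.021904. The moment-matching identity a+b = μ(1−μ)/Var − 1 gives
a+b = 0.1824/0.021904 − 1 = 7.3272, so a = μ·7.3272 = 5.569 and b = (1−μ)·7.3272 = 1.759.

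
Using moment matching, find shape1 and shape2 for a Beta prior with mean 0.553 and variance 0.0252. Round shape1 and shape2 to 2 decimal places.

shape1 = 4.87, shape2 = 3.94

By moment matching, shape1+shape2 = μ(1−μ)/σ² − 1 = (0.553·0.447)/0.0252 − 1 = 9.8092 − 1 = 8.8092.
Since shape1/(shape1+shape2) = μ, shape1 = 0.553·8.8092 = 4.87 and shape2 = 0.447·8.8092 = 3.94.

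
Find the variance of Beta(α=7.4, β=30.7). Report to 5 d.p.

0.00400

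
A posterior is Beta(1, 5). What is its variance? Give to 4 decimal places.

Var = αβ/[(α+β)²(α+β+1)] = (1×5)/(6²×7) = 5/252 = 0.0198.

0.0198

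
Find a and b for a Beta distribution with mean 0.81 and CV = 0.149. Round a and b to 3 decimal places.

a = 7.748, b = 1.817

Var = (CV·μ)² = (0.149×0.81)² = 0.014566.
a+b = μ(1−μ)/Var − 1 = 0.1539/0.014566 − 1 = 9.5656.
Thus a = 0.81·9.5656 = 7.748 and b = 0.19·9.5656 = 1.817.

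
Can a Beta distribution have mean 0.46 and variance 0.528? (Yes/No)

A Beta with mean μ has variance μ(1−μ)/(α+β+1) < μ(1−μ).
Here μ(1−μ) = 0.46×0.54 = 0.2484, and 0.528 ≥ 0.2484.

No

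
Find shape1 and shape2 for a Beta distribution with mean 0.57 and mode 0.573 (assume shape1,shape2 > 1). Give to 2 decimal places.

shape1 = 27.74, shape2 = 20.93

Let s = shape1+shape2. Mean gives shape1 = μs = 0.57s; mode gives (shape1−1)/(s−2) = 0.573.
Substituting: 0.57s − 1 = 0.573(s−2) = 0.573s − 1.146, so -0.003s = -0.146 and s = 48.6667.
Then shape1 = 0.57×48.6667 = 27.74 and shape2 = s−shape1 = 20.93.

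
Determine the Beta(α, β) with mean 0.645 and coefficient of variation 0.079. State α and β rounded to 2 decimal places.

σ = CV·μ = 0.079×0.645 = 0.05096, so σ² = 0.002596.
s+1 = μ(1−μ)/σ² = 0.228975/0.002596 = 88.1890, so s = α+β = 87.1890.
α = μs = 56.24, β = (1−μ)s = 30.95.

α = 56.24, β = 30.95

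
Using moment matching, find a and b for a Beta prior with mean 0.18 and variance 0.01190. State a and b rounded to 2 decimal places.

a = 2.05, b = 9.35

Write ν = a+b; then a = μν and Var = μ(1−μ)/(ν+1).
ν = μ(1−μ)/Var − 1 = 0.1476/0.01190 − 1 = 11.4034.
a = 0.18·11.4034 = 2.05, b = 0.82·11.4034 = 9.35.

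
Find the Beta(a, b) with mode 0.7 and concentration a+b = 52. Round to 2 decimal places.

a = 36.00, b = 16.00

Mode = (a−1)/(κ−2) with κ = a+b, so a−1 = 0.7·50 = 35.00.
a = 36.00; b = κ − a = 16.00.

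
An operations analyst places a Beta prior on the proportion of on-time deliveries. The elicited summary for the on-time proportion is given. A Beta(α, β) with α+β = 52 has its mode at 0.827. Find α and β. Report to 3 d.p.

Since the density peak of Beta(α,β) is at (α−1)/(α+β−2),
α = 1 + 0.827(52−2) = 42.350 and β = 52 − 42.350 = 9.650.

α = 42.350, β = 9.650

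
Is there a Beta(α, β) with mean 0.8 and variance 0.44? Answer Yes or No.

No

A Beta with mean μ has variance μ(1−μ)/(α+β+1) < μ(1−μ).
Here μ(1−μ) = 0.8×0.2 = 0.16, and 0.44 ≥ 0.16.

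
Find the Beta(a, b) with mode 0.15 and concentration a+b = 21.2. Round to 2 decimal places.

For a,b>1 the mode is (a−1)/(a+b−2), so a = mode·(κ−2)+1 = 0.15×19.2+1 = 3.88.
And b = (1−mode)·(κ−2)+1 = 0.85×19.2+1 = 17.32.

a = 3.88, b = 17.32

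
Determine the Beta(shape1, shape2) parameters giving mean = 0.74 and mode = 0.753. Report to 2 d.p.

With s = shape1+shape2: μ = shape1/s and mode = (shape1−1)/(s−2). Eliminating shape1 = μs,
μs − 1 = m(s−2) ⇒ s(μ−m) = 1−2m ⇒ s = -0.506/-0.013 = 38.9231.
So shape1 = μs = 28.80, shape2 = (1−μ)s = 10.12.

shape1 = 28.80, shape2 = 10.12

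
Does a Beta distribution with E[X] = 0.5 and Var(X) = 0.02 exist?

For any Beta, Var(X) < E[X]·(1−E[X]).
Here μ(1−μ) = 0.5×0.5 = 0.25, and 0.02 < 0.25.

Yes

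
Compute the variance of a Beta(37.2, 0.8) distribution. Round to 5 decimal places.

α+β = 38.0 and αβ = 29.76, so Var = αβ/[(α+β)²(α+β+1)] = 29.76/56316.000 = 0.00053.

0.00053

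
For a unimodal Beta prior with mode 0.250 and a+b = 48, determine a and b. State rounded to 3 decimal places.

a = 12.500, b = 35.500

For a,b>1 the mode is (a−1)/(a+b−2), so a = mode·(κ−2)+1 = 0.250×46+1 = 12.500.
And b = (1−mode)·(κ−2)+1 = 0.750×46+1 = 35.500.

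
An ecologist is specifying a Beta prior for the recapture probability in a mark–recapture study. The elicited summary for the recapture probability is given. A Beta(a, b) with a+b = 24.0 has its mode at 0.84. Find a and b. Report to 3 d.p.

For a,b>1 the mode is (a−1)/(a+b−2), so a = mode·(κ−2)+1 = 0.84×22.0+1 = 19.480.
And b = (1−mode)·(κ−2)+1 = 0.16×22.0+1 = 4.520.

a = 19.480, b = 4.520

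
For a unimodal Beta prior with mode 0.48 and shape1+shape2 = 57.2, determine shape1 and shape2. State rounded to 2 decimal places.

For shape1,shape2>1 the mode is (shape1−1)/(shape1+shape2−2), so shape1 = mode·(κ−2)+1 = 0.48×55.2+1 = 27.50.
And shape2 = (1−mode)·(κ−2)+1 = 0.52×55.2+1 = 29.70.

shape1 = 27.50, shape2 = 29.70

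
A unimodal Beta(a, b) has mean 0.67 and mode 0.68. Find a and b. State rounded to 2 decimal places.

With s = a+b: μ = a/s and mode = (a−1)/(s−2). Eliminating a = μs,
μs − 1 = m(s−2) ⇒ s(μ−m) = 1−2m ⇒ s = -0.36/-0.01 = 36.0000.
So a = μs = 24.12, b = (1−μ)s = 11.88.

a = 24.12, b = 11.88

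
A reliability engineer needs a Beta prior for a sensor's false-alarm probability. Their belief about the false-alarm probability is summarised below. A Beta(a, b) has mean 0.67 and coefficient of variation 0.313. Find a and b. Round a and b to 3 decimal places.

σ = CV·μ = 0.313×0.67 = 0.20971, so σ² = 0.043978.
s+1 = μ(1−μ)/σ² = 0.2211/0.043978 = 5.0275, so s = a+b = 4.0275.
a = μs = 2.698, b = (1−μ)s = 1.329.

a = 2.698, b = 1.329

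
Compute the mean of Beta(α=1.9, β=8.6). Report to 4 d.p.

0.1810

E[X] = α/(α+β) = 1.9/10.5 = 0.1810.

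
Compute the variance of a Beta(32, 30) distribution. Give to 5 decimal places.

Var = αβ/[(α+β)²(α+β+1)] = (32×30)/(62²×63) = 960/242172 = 0.00396.

0.00396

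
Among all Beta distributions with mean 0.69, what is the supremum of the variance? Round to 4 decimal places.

0.2139

Var = μ(1−μ)/(α+β+1), which approaches μ(1−μ) as α+β → 0.
So the supremum is μ(1−μ) = 0.69×0.31 = 0.2139.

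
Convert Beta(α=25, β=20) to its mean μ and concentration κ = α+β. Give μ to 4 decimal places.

κ = α+β = 25+20 = 45; μ = α/κ = 25/45 = 0.5556.

μ = 0.5556, κ = 45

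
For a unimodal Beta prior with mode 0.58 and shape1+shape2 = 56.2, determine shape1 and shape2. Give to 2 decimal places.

shape1 = 32.44, shape2 = 23.76

Mode = (shape1−1)/(κ−2) with κ = shape1+shape2, so shape1−1 = 0.58·54.2 = 31.44.
shape1 = 32.44; shape2 = κ − shape1 = 23.76.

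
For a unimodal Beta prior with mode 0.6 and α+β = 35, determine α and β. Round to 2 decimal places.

α = 20.80, β = 14.20

Mode = (α−1)/(κ−2) with κ = α+β, so α−1 = 0.6·33 = 19.80.
α = 20.80; β = κ − α = 14.20.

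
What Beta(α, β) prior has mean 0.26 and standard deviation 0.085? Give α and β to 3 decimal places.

Variance = 0.085² = 0.007225. The moment-matching identity α+β = μ(1−μ)/Var − 1 gives
α+β = 0.1924/0.007225 − 1 = 25.6298, so α = μ·25.6298 = 6.664 and β = (1−μ)·25.6298 = 18.966.

α = 6.664, β = 18.966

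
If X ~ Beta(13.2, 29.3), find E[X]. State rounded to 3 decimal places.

The Beta mean is α/(α+β) = 13.2/(13.2+29.3) = 0.311.

0.311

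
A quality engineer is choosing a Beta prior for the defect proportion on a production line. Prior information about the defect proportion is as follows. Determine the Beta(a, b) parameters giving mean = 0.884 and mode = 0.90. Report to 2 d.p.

a = 44.20, b = 5.80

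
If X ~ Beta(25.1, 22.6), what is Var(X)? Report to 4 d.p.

0.0051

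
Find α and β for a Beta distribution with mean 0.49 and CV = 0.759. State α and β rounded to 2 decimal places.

α = 0.40, β = 0.41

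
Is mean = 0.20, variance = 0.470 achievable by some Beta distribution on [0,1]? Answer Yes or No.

A Beta with mean μ has variance μ(1−μ)/(α+β+1) < μ(1−μ).
Here μ(1−μ) = 0.20×0.80 = 0.1600, and 0.470 ≥ 0.1600.

No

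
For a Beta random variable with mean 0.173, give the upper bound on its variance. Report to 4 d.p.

0.1431

For fixed mean μ the Beta variance is μ(1−μ)/(α+β+1), increasing as α+β decreases.
Its least upper bound (not attained) is μ(1−μ) = 0.173·0.827 = 0.1431.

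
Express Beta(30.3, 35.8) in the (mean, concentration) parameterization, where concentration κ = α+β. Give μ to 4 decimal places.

κ = α+β = 30.3+35.8 = 66.1; μ = α/κ = 30.3/66.1 = 0.4584.

μ = 0.4584, κ = 66.1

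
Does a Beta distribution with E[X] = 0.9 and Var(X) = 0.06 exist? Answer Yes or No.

Yes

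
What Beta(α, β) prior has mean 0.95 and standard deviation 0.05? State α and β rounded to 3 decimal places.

Variance = 0.05² = 0.0025. The moment-matching identity α+β = μ(1−μ)/Var − 1 gives
α+β = 0.0475/0.0025 − 1 = 18.0000, so α = μ·18.0000 = 17.100 and β = (1−μ)·18.0000 = 0.900.

α = 17.100, β = 0.900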